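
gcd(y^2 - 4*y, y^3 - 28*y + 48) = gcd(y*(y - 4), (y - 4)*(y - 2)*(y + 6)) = y - 4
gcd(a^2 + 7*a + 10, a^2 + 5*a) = a + 5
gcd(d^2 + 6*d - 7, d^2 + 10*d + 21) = d + 7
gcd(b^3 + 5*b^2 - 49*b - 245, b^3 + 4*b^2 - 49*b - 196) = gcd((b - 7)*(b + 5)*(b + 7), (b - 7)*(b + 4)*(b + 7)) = b^2 - 49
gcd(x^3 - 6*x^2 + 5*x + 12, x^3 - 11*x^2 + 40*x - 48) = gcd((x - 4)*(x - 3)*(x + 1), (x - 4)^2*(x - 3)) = x^2 - 7*x + 12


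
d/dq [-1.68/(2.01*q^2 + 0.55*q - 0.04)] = (6.7536*q + 0.924)/(2.01*q^2 + 0.55*q - 0.04)^2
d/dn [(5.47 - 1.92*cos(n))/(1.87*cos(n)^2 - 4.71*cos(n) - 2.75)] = (-3.5904*cos(n)^2 + 20.4578*cos(n) - 31.0437)*sin(n)/(3.4969*cos(n)^4 - 17.6154*cos(n)^3 + 11.8991*cos(n)^2 + 25.905*cos(n) + 7.5625)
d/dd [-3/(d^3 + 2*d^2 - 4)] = 3*d*(3*d + 4)/(d^3 + 2*d^2 - 4)^2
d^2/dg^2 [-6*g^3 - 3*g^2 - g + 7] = -36*g - 6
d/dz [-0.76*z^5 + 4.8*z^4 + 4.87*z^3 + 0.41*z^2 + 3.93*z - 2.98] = -3.8*z^4 + 19.2*z^3 + 14.61*z^2 + 0.82*z + 3.93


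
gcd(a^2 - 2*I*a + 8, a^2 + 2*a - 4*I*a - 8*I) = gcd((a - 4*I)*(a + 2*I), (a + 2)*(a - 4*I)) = a - 4*I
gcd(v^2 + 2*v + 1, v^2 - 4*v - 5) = v + 1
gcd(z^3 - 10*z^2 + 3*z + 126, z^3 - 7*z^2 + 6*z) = z - 6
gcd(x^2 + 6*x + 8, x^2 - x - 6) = x + 2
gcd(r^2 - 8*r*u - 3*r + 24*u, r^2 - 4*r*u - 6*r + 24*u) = 1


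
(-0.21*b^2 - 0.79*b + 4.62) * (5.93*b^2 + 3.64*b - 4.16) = -1.2453*b^4 - 5.4491*b^3 + 25.3946*b^2 + 20.1032*b - 19.2192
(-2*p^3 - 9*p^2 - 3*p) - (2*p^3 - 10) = -4*p^3 - 9*p^2 - 3*p + 10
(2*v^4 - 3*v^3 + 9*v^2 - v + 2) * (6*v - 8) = 12*v^5 - 34*v^4 + 78*v^3 - 78*v^2 + 20*v - 16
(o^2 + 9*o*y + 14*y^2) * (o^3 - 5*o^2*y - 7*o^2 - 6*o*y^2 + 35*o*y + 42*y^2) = o^5 + 4*o^4*y - 7*o^4 - 37*o^3*y^2 - 28*o^3*y - 124*o^2*y^3 + 259*o^2*y^2 - 84*o*y^4 + 868*o*y^3 + 588*y^4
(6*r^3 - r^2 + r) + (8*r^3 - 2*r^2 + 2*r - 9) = 14*r^3 - 3*r^2 + 3*r - 9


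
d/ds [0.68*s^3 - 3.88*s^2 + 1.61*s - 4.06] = 2.04*s^2 - 7.76*s + 1.61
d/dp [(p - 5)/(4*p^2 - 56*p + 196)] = (3 - p)/(4*(p^3 - 21*p^2 + 147*p - 343))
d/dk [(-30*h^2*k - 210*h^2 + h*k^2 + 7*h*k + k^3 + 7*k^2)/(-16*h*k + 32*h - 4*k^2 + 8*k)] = (2*(2*h + k - 1)*(-30*h^2*k - 210*h^2 + h*k^2 + 7*h*k + k^3 + 7*k^2) + (4*h*k - 8*h + k^2 - 2*k)*(30*h^2 - 2*h*k - 7*h - 3*k^2 - 14*k))/(4*(4*h*k - 8*h + k^2 - 2*k)^2)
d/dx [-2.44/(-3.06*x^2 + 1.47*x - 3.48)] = (3.5868 - 14.9328*x)/(3.06*x^2 - 1.47*x + 3.48)^2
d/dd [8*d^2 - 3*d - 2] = 16*d - 3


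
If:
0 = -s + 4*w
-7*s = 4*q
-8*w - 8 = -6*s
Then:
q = -7/2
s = 2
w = 1/2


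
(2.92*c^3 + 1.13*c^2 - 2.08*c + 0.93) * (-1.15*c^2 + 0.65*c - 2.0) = -3.358*c^5 + 0.5985*c^4 - 2.7135*c^3 - 4.6815*c^2 + 4.7645*c - 1.86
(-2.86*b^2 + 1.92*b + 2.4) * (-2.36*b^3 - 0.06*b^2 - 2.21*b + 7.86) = 6.7496*b^5 - 4.3596*b^4 + 0.5414*b^3 - 26.8668*b^2 + 9.7872*b + 18.864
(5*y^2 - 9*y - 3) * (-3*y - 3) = -15*y^3 + 12*y^2 + 36*y + 9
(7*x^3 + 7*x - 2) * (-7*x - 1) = -49*x^4 - 7*x^3 - 49*x^2 + 7*x + 2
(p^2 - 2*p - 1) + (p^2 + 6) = 2*p^2 - 2*p + 5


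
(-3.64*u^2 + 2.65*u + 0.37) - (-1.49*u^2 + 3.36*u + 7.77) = -2.15*u^2 - 0.71*u - 7.4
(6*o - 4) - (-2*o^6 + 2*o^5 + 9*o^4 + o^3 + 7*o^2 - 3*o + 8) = 2*o^6 - 2*o^5 - 9*o^4 - o^3 - 7*o^2 + 9*o - 12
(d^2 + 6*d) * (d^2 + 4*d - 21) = d^4 + 10*d^3 + 3*d^2 - 126*d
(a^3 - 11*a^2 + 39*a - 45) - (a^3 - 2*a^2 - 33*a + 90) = -9*a^2 + 72*a - 135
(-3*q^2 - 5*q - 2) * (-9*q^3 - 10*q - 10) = 27*q^5 + 45*q^4 + 48*q^3 + 80*q^2 + 70*q + 20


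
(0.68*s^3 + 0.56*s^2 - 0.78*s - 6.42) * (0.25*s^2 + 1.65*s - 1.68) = 0.17*s^5 + 1.262*s^4 - 0.4134*s^3 - 3.8328*s^2 - 9.2826*s + 10.7856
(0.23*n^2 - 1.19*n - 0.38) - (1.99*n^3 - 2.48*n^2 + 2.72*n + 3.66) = -1.99*n^3 + 2.71*n^2 - 3.91*n - 4.04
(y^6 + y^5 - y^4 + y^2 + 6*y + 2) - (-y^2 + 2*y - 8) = y^6 + y^5 - y^4 + 2*y^2 + 4*y + 10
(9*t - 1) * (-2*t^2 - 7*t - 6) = -18*t^3 - 61*t^2 - 47*t + 6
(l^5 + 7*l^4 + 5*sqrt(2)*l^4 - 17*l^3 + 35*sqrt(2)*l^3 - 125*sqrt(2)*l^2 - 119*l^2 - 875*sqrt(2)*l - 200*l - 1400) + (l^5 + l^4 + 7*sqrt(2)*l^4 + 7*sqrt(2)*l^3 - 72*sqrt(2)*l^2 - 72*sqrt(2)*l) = 2*l^5 + 8*l^4 + 12*sqrt(2)*l^4 - 17*l^3 + 42*sqrt(2)*l^3 - 197*sqrt(2)*l^2 - 119*l^2 - 947*sqrt(2)*l - 200*l - 1400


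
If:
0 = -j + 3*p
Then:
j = 3*p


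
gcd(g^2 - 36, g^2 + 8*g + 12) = g + 6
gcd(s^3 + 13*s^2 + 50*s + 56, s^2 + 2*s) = s + 2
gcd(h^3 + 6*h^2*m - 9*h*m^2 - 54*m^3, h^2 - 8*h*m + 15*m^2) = h - 3*m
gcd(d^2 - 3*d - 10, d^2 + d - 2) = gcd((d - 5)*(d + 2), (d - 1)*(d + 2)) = d + 2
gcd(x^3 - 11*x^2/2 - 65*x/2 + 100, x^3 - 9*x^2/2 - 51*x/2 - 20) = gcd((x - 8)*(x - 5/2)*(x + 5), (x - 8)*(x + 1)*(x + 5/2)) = x - 8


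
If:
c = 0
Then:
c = 0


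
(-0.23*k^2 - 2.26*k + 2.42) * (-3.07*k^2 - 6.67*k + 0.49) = 0.7061*k^4 + 8.4723*k^3 + 7.5321*k^2 - 17.2488*k + 1.1858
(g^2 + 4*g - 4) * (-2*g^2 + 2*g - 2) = -2*g^4 - 6*g^3 + 14*g^2 - 16*g + 8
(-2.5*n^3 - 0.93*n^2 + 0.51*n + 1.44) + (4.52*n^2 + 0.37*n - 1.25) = -2.5*n^3 + 3.59*n^2 + 0.88*n + 0.19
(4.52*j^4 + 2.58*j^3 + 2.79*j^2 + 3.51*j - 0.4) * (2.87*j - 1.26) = 12.9724*j^5 + 1.7094*j^4 + 4.7565*j^3 + 6.5583*j^2 - 5.5706*j + 0.504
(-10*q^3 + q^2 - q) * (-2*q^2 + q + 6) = 20*q^5 - 12*q^4 - 57*q^3 + 5*q^2 - 6*q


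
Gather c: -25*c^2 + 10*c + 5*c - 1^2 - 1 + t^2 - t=-25*c^2 + 15*c + t^2 - t - 2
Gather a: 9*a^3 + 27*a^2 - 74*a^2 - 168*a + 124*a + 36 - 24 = 9*a^3 - 47*a^2 - 44*a + 12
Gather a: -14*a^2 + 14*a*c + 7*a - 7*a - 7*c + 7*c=-14*a^2 + 14*a*c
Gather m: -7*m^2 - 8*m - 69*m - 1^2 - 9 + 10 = -7*m^2 - 77*m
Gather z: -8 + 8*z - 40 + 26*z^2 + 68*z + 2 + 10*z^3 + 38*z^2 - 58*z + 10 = 10*z^3 + 64*z^2 + 18*z - 36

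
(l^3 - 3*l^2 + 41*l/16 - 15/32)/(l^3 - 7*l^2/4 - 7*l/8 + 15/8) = (l - 1/4)/(l + 1)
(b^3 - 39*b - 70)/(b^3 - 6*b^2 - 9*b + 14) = (b + 5)/(b - 1)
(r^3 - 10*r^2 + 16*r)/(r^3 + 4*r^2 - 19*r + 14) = r*(r - 8)/(r^2 + 6*r - 7)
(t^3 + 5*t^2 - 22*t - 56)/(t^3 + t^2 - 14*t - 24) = (t + 7)/(t + 3)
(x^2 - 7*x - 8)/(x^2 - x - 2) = (x - 8)/(x - 2)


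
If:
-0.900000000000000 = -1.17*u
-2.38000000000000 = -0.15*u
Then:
No Solution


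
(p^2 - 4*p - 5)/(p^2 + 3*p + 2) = (p - 5)/(p + 2)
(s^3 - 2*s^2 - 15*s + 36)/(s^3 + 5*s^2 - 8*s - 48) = (s - 3)/(s + 4)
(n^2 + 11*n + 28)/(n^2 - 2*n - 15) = (n^2 + 11*n + 28)/(n^2 - 2*n - 15)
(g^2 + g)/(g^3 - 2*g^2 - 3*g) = 1/(g - 3)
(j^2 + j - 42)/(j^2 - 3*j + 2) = (j^2 + j - 42)/(j^2 - 3*j + 2)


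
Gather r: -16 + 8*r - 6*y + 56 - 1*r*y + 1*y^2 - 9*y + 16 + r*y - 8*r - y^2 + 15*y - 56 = 0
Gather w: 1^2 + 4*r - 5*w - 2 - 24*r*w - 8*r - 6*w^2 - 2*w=-4*r - 6*w^2 + w*(-24*r - 7) - 1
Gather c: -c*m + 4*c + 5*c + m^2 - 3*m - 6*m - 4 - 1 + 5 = c*(9 - m) + m^2 - 9*m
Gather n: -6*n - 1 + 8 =7 - 6*n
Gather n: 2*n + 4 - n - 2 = n + 2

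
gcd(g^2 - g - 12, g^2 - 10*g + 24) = g - 4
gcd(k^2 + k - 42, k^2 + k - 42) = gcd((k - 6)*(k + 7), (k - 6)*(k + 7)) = k^2 + k - 42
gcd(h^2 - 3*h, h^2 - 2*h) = h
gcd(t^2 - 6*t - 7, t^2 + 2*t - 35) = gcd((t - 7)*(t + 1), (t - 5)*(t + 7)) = 1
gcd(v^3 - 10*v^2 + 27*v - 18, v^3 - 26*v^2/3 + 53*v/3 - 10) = v^2 - 7*v + 6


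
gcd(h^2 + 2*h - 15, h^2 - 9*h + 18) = h - 3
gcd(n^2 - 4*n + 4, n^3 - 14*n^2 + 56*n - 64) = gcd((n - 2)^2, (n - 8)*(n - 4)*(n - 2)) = n - 2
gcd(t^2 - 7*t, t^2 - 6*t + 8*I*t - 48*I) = 1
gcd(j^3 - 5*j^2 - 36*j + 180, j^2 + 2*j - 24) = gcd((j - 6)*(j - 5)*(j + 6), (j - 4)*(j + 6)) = j + 6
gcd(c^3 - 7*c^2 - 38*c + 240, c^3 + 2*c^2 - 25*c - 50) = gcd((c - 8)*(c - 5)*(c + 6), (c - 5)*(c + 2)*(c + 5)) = c - 5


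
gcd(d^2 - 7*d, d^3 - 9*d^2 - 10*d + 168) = d - 7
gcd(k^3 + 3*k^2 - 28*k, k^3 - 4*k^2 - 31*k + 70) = 1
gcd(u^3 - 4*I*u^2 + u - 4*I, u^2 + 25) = 1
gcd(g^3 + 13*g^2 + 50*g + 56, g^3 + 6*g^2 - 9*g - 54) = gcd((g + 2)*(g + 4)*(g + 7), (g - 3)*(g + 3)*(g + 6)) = 1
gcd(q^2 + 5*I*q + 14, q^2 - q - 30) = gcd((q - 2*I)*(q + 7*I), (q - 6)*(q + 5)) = 1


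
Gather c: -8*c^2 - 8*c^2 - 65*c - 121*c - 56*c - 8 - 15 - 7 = -16*c^2 - 242*c - 30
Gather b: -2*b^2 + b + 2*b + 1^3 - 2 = -2*b^2 + 3*b - 1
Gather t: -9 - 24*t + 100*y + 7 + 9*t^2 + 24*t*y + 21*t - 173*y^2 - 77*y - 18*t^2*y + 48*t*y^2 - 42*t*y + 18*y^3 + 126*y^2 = t^2*(9 - 18*y) + t*(48*y^2 - 18*y - 3) + 18*y^3 - 47*y^2 + 23*y - 2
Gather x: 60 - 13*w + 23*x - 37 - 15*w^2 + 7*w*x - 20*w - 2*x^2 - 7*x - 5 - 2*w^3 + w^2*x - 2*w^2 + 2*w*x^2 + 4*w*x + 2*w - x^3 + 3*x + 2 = -2*w^3 - 17*w^2 - 31*w - x^3 + x^2*(2*w - 2) + x*(w^2 + 11*w + 19) + 20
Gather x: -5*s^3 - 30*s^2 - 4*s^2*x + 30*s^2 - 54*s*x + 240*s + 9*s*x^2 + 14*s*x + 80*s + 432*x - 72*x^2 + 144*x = -5*s^3 + 320*s + x^2*(9*s - 72) + x*(-4*s^2 - 40*s + 576)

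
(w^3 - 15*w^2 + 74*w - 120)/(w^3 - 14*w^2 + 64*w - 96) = (w - 5)/(w - 4)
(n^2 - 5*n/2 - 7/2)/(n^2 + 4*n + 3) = (n - 7/2)/(n + 3)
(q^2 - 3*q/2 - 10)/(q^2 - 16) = (q + 5/2)/(q + 4)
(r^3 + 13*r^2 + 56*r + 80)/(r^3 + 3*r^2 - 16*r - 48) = (r^2 + 9*r + 20)/(r^2 - r - 12)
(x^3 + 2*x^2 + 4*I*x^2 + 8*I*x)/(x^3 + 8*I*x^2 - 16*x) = (x + 2)/(x + 4*I)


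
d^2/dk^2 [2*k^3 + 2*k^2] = 12*k + 4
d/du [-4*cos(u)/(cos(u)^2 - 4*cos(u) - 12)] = 4*(sin(u)^2 - 13)*sin(u)/((cos(u) - 6)^2*(cos(u) + 2)^2)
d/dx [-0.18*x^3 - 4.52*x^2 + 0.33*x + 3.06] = -0.54*x^2 - 9.04*x + 0.33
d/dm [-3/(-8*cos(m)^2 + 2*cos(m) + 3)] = 6*(8*cos(m) - 1)*sin(m)/(-8*cos(m)^2 + 2*cos(m) + 3)^2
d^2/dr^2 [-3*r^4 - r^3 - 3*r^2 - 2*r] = -36*r^2 - 6*r - 6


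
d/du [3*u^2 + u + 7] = 6*u + 1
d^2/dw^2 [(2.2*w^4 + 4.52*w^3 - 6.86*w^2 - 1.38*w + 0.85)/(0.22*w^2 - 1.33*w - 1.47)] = (0.21296*w^6 - 3.86232*w^5 + 19.0806*w^4 + 83.585856*w^3 + 97.005768*w^2 + 54.433596*w - 20.694562)/(0.010648*w^6 - 0.193116*w^5 + 0.95403*w^4 + 0.228095*w^3 - 6.374655*w^2 - 8.621991*w - 3.176523)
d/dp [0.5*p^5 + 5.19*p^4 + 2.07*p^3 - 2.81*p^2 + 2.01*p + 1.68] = 2.5*p^4 + 20.76*p^3 + 6.21*p^2 - 5.62*p + 2.01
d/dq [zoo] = 0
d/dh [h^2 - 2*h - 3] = 2*h - 2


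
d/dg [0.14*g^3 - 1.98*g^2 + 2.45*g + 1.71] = 0.42*g^2 - 3.96*g + 2.45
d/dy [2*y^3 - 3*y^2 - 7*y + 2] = 6*y^2 - 6*y - 7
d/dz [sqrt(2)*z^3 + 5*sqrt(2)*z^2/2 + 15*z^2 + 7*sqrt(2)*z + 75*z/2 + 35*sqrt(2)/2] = 3*sqrt(2)*z^2 + 5*sqrt(2)*z + 30*z + 7*sqrt(2) + 75/2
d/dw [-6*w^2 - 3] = -12*w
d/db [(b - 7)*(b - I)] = 2*b - 7 - I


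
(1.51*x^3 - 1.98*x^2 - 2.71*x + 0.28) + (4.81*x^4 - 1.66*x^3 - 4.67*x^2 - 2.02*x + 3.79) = 4.81*x^4 - 0.15*x^3 - 6.65*x^2 - 4.73*x + 4.07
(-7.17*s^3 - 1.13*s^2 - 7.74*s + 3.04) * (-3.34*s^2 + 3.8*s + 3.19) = 23.9478*s^5 - 23.4718*s^4 - 1.3147*s^3 - 43.1703*s^2 - 13.1386*s + 9.6976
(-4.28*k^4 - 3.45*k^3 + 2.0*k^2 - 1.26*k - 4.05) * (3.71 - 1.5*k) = 6.42*k^5 - 10.7038*k^4 - 15.7995*k^3 + 9.31*k^2 + 1.4004*k - 15.0255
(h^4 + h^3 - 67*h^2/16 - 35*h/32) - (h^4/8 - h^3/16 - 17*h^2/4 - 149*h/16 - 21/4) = 7*h^4/8 + 17*h^3/16 + h^2/16 + 263*h/32 + 21/4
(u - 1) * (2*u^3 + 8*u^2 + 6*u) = 2*u^4 + 6*u^3 - 2*u^2 - 6*u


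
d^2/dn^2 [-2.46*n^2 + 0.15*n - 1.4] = -4.92000000000000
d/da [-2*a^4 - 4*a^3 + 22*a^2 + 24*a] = -8*a^3 - 12*a^2 + 44*a + 24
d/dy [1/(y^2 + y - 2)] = (-2*y - 1)/(y^2 + y - 2)^2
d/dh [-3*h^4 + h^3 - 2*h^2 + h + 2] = -12*h^3 + 3*h^2 - 4*h + 1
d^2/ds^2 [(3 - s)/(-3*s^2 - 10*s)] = 6*(3*s^3 - 27*s^2 - 90*s - 100)/(s^3*(27*s^3 + 270*s^2 + 900*s + 1000))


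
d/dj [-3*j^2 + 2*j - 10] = 2 - 6*j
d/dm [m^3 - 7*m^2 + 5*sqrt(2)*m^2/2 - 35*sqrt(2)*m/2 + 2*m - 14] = 3*m^2 - 14*m + 5*sqrt(2)*m - 35*sqrt(2)/2 + 2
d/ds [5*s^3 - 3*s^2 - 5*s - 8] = 15*s^2 - 6*s - 5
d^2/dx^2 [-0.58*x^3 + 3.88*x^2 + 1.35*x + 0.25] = 7.76 - 3.48*x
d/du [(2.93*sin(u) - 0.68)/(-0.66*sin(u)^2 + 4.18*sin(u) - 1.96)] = (1.9338*sin(u)^2 - 0.897600000000001*sin(u) - 2.9004)*cos(u)/(0.4356*sin(u)^4 - 5.5176*sin(u)^3 + 20.0596*sin(u)^2 - 16.3856*sin(u) + 3.8416)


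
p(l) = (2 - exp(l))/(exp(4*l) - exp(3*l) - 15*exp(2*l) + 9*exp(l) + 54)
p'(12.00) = 0.00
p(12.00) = 0.00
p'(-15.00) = 0.00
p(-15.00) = 0.04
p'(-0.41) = -0.01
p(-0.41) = 0.03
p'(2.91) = 0.00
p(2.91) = -0.00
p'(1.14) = 106.42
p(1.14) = -2.23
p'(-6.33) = -0.00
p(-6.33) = 0.04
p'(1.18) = 14.24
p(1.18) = -0.59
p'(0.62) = -0.06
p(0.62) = 0.01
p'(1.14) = 106.42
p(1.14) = -2.23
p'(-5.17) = -0.00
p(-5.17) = 0.04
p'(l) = (2 - exp(l))*(-4*exp(4*l) + 3*exp(3*l) + 30*exp(2*l) - 9*exp(l))/(exp(4*l) - exp(3*l) - 15*exp(2*l) + 9*exp(l) + 54)^2 - exp(l)/(exp(4*l) - exp(3*l) - 15*exp(2*l) + 9*exp(l) + 54) = (3*exp(3*l) - exp(2*l) - 12*exp(l) + 24)*exp(l)/(exp(7*l) + exp(6*l) - 26*exp(5*l) - 30*exp(4*l) + 225*exp(3*l) + 297*exp(2*l) - 648*exp(l) - 972)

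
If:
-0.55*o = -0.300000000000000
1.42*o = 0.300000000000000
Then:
No Solution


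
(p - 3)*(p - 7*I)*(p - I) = p^3 - 3*p^2 - 8*I*p^2 - 7*p + 24*I*p + 21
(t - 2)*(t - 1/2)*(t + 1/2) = t^3 - 2*t^2 - t/4 + 1/2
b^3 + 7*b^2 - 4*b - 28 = (b - 2)*(b + 2)*(b + 7)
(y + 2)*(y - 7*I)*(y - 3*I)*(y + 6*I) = y^4 + 2*y^3 - 4*I*y^3 + 39*y^2 - 8*I*y^2 + 78*y - 126*I*y - 252*I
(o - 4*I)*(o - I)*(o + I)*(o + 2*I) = o^4 - 2*I*o^3 + 9*o^2 - 2*I*o + 8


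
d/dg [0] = 0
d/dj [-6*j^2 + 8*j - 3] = 8 - 12*j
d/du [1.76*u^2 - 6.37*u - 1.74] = 3.52*u - 6.37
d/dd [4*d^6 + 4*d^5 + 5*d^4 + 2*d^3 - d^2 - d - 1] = 24*d^5 + 20*d^4 + 20*d^3 + 6*d^2 - 2*d - 1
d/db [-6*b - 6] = -6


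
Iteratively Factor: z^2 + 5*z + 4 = (z + 4)*(z + 1)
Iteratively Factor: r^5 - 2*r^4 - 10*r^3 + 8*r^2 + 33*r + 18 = (r + 2)*(r^4 - 4*r^3 - 2*r^2 + 12*r + 9) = (r + 1)*(r + 2)*(r^3 - 5*r^2 + 3*r + 9) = (r - 3)*(r + 1)*(r + 2)*(r^2 - 2*r - 3) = (r - 3)^2*(r + 1)*(r + 2)*(r + 1)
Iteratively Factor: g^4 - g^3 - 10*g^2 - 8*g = (g + 1)*(g^3 - 2*g^2 - 8*g) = (g + 1)*(g + 2)*(g^2 - 4*g) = g*(g + 1)*(g + 2)*(g - 4)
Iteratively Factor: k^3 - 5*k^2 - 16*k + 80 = (k - 4)*(k^2 - k - 20) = (k - 5)*(k - 4)*(k + 4)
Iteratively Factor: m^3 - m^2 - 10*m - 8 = (m + 2)*(m^2 - 3*m - 4) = (m - 4)*(m + 2)*(m + 1)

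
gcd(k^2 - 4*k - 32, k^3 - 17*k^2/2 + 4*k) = k - 8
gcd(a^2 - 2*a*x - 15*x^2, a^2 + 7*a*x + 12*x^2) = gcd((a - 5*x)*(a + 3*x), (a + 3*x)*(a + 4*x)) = a + 3*x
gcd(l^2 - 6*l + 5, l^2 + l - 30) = l - 5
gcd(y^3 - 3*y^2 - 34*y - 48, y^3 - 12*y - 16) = y + 2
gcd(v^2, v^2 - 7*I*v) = v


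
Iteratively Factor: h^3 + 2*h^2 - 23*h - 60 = (h + 4)*(h^2 - 2*h - 15) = (h - 5)*(h + 4)*(h + 3)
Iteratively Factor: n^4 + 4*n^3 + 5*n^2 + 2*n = (n + 2)*(n^3 + 2*n^2 + n) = (n + 1)*(n + 2)*(n^2 + n) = (n + 1)^2*(n + 2)*(n)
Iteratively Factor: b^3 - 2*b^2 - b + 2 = (b + 1)*(b^2 - 3*b + 2) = (b - 2)*(b + 1)*(b - 1)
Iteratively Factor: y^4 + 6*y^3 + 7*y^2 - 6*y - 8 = (y + 4)*(y^3 + 2*y^2 - y - 2) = (y - 1)*(y + 4)*(y^2 + 3*y + 2) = (y - 1)*(y + 2)*(y + 4)*(y + 1)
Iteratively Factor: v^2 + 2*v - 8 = (v + 4)*(v - 2)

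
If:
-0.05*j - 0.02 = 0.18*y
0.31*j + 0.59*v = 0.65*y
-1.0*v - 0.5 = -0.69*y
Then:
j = 0.71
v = -0.71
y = -0.31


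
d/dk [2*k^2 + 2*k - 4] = 4*k + 2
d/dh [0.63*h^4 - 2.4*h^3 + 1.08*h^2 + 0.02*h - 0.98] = 2.52*h^3 - 7.2*h^2 + 2.16*h + 0.02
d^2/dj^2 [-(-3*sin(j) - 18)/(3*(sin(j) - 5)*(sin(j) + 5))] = (-sin(j)^5 - 24*sin(j)^4 - 148*sin(j)^3 - 564*sin(j)^2 - 475*sin(j) + 300)/((sin(j) - 5)^3*(sin(j) + 5)^3)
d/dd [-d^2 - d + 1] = -2*d - 1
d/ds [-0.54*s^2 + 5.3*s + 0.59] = 5.3 - 1.08*s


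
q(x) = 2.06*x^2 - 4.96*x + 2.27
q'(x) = 4.12*x - 4.96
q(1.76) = -0.08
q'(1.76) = 2.29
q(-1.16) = 10.80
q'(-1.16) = -9.74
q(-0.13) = 2.95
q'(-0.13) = -5.50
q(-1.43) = 13.58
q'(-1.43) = -10.85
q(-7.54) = 156.78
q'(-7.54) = -36.02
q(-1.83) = 18.25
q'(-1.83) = -12.50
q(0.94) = -0.57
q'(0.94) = -1.09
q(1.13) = -0.70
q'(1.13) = -0.30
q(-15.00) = 540.17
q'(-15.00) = -66.76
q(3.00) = 5.93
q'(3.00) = 7.40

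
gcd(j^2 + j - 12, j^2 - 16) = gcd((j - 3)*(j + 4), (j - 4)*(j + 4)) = j + 4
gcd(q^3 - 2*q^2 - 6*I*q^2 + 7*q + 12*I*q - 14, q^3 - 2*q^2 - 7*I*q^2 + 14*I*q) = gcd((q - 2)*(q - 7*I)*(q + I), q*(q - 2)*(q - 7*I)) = q^2 + q*(-2 - 7*I) + 14*I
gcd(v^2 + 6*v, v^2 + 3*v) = v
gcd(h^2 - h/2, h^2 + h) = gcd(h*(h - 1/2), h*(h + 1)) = h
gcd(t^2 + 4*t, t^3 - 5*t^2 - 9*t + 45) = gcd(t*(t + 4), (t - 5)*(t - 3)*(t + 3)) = 1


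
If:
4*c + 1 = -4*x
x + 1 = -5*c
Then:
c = -3/16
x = -1/16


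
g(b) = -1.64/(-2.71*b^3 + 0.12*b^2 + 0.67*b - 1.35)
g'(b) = -1.64*(8.13*b^2 - 0.24*b - 0.67)/(-2.71*b^3 + 0.12*b^2 + 0.67*b - 1.35)^2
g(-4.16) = -0.01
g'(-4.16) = -0.01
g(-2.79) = -0.03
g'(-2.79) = -0.03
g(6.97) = 0.00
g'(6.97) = -0.00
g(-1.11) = -0.93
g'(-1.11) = -5.09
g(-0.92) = -6.68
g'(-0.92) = -175.15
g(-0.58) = 1.40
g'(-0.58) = -2.64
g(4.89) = 0.01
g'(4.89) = -0.00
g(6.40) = 0.00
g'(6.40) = -0.00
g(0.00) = 1.21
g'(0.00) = 0.60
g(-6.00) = -0.00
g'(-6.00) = -0.00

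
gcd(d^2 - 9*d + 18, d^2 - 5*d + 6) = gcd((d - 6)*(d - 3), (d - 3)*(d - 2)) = d - 3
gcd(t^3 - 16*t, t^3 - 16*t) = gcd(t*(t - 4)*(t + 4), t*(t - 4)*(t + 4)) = t^3 - 16*t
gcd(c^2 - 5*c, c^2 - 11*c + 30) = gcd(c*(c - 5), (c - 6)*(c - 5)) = c - 5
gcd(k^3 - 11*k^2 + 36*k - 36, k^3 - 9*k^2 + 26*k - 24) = k^2 - 5*k + 6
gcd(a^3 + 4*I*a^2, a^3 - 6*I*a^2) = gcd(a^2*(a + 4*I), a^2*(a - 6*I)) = a^2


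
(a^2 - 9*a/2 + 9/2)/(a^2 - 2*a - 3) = (a - 3/2)/(a + 1)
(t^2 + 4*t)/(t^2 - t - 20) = t/(t - 5)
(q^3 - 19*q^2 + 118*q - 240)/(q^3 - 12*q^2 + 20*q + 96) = (q - 5)/(q + 2)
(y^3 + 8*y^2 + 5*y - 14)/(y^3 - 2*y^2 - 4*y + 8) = (y^2 + 6*y - 7)/(y^2 - 4*y + 4)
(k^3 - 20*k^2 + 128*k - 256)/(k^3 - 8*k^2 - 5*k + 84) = (k^2 - 16*k + 64)/(k^2 - 4*k - 21)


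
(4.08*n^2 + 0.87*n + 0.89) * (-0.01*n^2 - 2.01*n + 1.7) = -0.0408*n^4 - 8.2095*n^3 + 5.1784*n^2 - 0.3099*n + 1.513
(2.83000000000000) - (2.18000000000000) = 0.650000000000000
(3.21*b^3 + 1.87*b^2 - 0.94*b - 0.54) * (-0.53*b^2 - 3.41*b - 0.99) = -1.7013*b^5 - 11.9372*b^4 - 9.0564*b^3 + 1.6403*b^2 + 2.772*b + 0.5346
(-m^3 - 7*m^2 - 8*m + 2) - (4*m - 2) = -m^3 - 7*m^2 - 12*m + 4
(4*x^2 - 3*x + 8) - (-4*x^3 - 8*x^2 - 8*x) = 4*x^3 + 12*x^2 + 5*x + 8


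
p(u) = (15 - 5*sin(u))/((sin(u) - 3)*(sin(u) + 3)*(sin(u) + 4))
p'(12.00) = 0.34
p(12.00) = -0.59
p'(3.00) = -0.21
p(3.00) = -0.38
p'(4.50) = -0.14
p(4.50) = -0.82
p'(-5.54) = 0.10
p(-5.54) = -0.29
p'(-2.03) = -0.27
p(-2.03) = -0.77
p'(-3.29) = -0.21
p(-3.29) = -0.38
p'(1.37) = 0.02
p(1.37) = -0.25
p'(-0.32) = 0.31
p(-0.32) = -0.51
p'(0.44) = 0.15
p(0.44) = -0.33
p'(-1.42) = 0.10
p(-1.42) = -0.83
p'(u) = -(15 - 5*sin(u))*cos(u)/((sin(u) - 3)*(sin(u) + 3)*(sin(u) + 4)^2) - (15 - 5*sin(u))*cos(u)/((sin(u) - 3)*(sin(u) + 3)^2*(sin(u) + 4)) - (15 - 5*sin(u))*cos(u)/((sin(u) - 3)^2*(sin(u) + 3)*(sin(u) + 4)) - 5*cos(u)/((sin(u) - 3)*(sin(u) + 3)*(sin(u) + 4))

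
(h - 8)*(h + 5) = h^2 - 3*h - 40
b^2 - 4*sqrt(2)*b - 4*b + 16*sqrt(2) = (b - 4)*(b - 4*sqrt(2))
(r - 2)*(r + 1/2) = r^2 - 3*r/2 - 1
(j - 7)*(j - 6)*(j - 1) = j^3 - 14*j^2 + 55*j - 42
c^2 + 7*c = c*(c + 7)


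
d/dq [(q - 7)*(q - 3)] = 2*q - 10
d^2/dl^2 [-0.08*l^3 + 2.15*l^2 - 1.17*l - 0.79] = 4.3 - 0.48*l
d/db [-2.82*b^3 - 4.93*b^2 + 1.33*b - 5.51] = -8.46*b^2 - 9.86*b + 1.33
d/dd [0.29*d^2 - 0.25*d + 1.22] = 0.58*d - 0.25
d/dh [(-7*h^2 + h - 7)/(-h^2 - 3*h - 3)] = 2*(11*h^2 + 14*h - 12)/(h^4 + 6*h^3 + 15*h^2 + 18*h + 9)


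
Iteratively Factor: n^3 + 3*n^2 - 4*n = (n)*(n^2 + 3*n - 4) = n*(n + 4)*(n - 1)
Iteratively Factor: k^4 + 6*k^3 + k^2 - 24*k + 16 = (k + 4)*(k^3 + 2*k^2 - 7*k + 4) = (k + 4)^2*(k^2 - 2*k + 1) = (k - 1)*(k + 4)^2*(k - 1)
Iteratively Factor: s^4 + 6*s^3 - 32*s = (s + 4)*(s^3 + 2*s^2 - 8*s) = (s - 2)*(s + 4)*(s^2 + 4*s) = s*(s - 2)*(s + 4)*(s + 4)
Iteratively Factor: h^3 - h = (h)*(h^2 - 1) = h*(h + 1)*(h - 1)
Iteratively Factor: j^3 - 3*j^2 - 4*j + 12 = (j - 3)*(j^2 - 4) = (j - 3)*(j - 2)*(j + 2)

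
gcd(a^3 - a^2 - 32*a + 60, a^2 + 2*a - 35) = a - 5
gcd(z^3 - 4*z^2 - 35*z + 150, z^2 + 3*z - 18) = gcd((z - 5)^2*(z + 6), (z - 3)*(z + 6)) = z + 6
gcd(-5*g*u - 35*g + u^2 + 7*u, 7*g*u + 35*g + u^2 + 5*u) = 1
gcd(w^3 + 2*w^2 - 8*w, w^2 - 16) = w + 4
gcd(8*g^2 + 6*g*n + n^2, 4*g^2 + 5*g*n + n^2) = 4*g + n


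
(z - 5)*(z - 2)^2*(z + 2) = z^4 - 7*z^3 + 6*z^2 + 28*z - 40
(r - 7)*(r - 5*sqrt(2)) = r^2 - 5*sqrt(2)*r - 7*r + 35*sqrt(2)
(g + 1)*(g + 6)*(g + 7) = g^3 + 14*g^2 + 55*g + 42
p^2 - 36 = (p - 6)*(p + 6)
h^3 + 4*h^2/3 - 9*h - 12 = (h - 3)*(h + 4/3)*(h + 3)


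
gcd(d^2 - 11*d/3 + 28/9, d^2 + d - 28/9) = d - 4/3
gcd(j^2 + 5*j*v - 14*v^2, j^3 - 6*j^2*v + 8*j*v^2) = -j + 2*v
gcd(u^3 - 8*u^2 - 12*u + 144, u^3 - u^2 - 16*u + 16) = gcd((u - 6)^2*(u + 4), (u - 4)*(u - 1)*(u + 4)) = u + 4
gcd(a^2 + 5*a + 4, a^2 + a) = a + 1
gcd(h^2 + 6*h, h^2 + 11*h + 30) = h + 6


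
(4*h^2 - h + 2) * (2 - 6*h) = -24*h^3 + 14*h^2 - 14*h + 4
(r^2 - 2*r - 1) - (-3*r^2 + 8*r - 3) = 4*r^2 - 10*r + 2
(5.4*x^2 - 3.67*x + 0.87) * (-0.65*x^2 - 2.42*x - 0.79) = -3.51*x^4 - 10.6825*x^3 + 4.0499*x^2 + 0.7939*x - 0.6873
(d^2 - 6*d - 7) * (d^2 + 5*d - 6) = d^4 - d^3 - 43*d^2 + d + 42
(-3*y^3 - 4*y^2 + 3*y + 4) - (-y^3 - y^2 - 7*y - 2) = -2*y^3 - 3*y^2 + 10*y + 6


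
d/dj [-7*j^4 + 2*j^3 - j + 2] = -28*j^3 + 6*j^2 - 1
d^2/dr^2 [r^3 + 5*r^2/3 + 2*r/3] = 6*r + 10/3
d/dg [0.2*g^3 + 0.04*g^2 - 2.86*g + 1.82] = 0.6*g^2 + 0.08*g - 2.86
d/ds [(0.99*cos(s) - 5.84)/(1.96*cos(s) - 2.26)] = -9.209*sin(s)/(1.96*cos(s) - 2.26)^2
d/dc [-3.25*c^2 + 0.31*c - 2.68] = 0.31 - 6.5*c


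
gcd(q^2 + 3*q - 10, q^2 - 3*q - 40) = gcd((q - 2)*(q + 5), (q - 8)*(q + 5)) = q + 5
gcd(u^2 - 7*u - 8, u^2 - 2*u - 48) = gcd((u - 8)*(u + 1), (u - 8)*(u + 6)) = u - 8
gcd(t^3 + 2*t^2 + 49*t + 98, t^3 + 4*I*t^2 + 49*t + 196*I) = t^2 + 49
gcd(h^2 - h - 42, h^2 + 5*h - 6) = h + 6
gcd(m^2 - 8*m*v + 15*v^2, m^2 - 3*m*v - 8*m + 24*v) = -m + 3*v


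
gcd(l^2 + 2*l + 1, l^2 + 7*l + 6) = l + 1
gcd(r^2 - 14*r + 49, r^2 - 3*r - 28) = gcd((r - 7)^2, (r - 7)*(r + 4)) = r - 7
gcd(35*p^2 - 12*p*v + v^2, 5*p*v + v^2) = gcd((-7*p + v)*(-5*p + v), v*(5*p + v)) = 1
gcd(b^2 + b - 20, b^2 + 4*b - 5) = b + 5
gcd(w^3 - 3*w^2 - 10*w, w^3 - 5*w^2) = w^2 - 5*w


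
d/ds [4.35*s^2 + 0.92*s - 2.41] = 8.7*s + 0.92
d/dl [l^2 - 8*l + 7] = 2*l - 8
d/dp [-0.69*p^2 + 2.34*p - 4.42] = 2.34 - 1.38*p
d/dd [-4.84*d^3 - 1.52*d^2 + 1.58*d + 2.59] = -14.52*d^2 - 3.04*d + 1.58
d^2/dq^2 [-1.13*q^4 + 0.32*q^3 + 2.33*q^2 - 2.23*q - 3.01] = -13.56*q^2 + 1.92*q + 4.66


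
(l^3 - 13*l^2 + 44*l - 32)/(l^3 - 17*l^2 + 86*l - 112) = (l^2 - 5*l + 4)/(l^2 - 9*l + 14)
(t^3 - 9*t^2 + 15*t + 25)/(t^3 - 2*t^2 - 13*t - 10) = (t - 5)/(t + 2)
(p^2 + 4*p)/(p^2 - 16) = p/(p - 4)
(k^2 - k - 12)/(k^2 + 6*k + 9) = (k - 4)/(k + 3)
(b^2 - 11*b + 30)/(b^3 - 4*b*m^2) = (b^2 - 11*b + 30)/(b*(b^2 - 4*m^2))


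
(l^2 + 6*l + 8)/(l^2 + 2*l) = (l + 4)/l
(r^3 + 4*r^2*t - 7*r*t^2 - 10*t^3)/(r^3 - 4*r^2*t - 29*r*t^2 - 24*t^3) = (r^2 + 3*r*t - 10*t^2)/(r^2 - 5*r*t - 24*t^2)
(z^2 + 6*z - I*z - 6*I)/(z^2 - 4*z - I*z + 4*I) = (z + 6)/(z - 4)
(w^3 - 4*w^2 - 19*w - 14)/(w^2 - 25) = (w^3 - 4*w^2 - 19*w - 14)/(w^2 - 25)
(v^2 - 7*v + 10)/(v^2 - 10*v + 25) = (v - 2)/(v - 5)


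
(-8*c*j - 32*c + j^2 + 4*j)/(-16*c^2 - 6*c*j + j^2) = (j + 4)/(2*c + j)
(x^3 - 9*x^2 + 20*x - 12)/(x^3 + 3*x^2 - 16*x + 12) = (x - 6)/(x + 6)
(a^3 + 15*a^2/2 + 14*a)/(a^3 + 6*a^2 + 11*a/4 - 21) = 2*a/(2*a - 3)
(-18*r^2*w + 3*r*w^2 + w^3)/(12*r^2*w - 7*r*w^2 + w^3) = (-6*r - w)/(4*r - w)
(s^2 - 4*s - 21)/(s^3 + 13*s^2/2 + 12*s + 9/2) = 2*(s - 7)/(2*s^2 + 7*s + 3)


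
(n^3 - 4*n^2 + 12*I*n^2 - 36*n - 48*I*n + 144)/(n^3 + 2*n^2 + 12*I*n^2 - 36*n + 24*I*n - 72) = (n - 4)/(n + 2)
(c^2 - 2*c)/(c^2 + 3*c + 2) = c*(c - 2)/(c^2 + 3*c + 2)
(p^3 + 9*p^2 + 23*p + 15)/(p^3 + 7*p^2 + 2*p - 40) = (p^2 + 4*p + 3)/(p^2 + 2*p - 8)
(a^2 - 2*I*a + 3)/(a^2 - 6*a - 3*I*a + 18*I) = (a + I)/(a - 6)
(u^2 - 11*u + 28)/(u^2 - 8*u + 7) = (u - 4)/(u - 1)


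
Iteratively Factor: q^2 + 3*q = (q)*(q + 3)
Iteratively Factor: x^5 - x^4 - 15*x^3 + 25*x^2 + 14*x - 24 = (x - 1)*(x^4 - 15*x^2 + 10*x + 24) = (x - 1)*(x + 4)*(x^3 - 4*x^2 + x + 6) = (x - 1)*(x + 1)*(x + 4)*(x^2 - 5*x + 6) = (x - 3)*(x - 1)*(x + 1)*(x + 4)*(x - 2)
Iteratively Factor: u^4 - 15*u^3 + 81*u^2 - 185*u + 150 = (u - 5)*(u^3 - 10*u^2 + 31*u - 30) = (u - 5)*(u - 3)*(u^2 - 7*u + 10) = (u - 5)^2*(u - 3)*(u - 2)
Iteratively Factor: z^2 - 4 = (z - 2)*(z + 2)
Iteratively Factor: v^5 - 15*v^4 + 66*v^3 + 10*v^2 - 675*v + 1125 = (v - 3)*(v^4 - 12*v^3 + 30*v^2 + 100*v - 375) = (v - 5)*(v - 3)*(v^3 - 7*v^2 - 5*v + 75) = (v - 5)*(v - 3)*(v + 3)*(v^2 - 10*v + 25) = (v - 5)^2*(v - 3)*(v + 3)*(v - 5)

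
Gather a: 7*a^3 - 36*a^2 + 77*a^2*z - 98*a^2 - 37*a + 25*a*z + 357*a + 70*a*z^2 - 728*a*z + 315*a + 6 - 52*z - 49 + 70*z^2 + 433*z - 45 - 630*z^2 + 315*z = 7*a^3 + a^2*(77*z - 134) + a*(70*z^2 - 703*z + 635) - 560*z^2 + 696*z - 88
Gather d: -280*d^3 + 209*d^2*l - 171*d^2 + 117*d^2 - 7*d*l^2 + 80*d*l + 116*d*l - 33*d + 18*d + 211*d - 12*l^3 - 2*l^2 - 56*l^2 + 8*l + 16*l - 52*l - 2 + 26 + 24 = -280*d^3 + d^2*(209*l - 54) + d*(-7*l^2 + 196*l + 196) - 12*l^3 - 58*l^2 - 28*l + 48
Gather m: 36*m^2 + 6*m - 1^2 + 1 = 36*m^2 + 6*m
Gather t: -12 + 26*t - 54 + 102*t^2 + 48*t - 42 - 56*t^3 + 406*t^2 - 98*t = -56*t^3 + 508*t^2 - 24*t - 108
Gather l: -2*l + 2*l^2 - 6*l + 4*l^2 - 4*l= 6*l^2 - 12*l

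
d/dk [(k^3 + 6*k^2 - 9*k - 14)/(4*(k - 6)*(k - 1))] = (k^4 - 14*k^3 - 15*k^2 + 100*k - 152)/(4*(k^4 - 14*k^3 + 61*k^2 - 84*k + 36))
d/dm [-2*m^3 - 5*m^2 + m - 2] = -6*m^2 - 10*m + 1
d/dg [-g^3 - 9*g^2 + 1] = 3*g*(-g - 6)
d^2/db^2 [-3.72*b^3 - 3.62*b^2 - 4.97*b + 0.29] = -22.32*b - 7.24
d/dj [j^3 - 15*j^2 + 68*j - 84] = 3*j^2 - 30*j + 68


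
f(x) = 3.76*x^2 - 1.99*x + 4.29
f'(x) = 7.52*x - 1.99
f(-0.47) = 6.06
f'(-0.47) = -5.52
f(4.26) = 64.05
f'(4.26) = 30.05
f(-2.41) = 30.92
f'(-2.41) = -20.11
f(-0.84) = 8.61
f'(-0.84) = -8.31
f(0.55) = 4.33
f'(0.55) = 2.15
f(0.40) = 4.10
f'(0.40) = 1.02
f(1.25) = 7.68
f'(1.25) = 7.41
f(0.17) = 4.06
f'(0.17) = -0.71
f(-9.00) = 326.76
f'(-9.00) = -69.67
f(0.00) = 4.29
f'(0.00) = -1.99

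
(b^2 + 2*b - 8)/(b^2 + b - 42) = (b^2 + 2*b - 8)/(b^2 + b - 42)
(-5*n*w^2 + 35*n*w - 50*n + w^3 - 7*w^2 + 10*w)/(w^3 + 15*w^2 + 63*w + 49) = (-5*n*w^2 + 35*n*w - 50*n + w^3 - 7*w^2 + 10*w)/(w^3 + 15*w^2 + 63*w + 49)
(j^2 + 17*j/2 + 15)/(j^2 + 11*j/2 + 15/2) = (j + 6)/(j + 3)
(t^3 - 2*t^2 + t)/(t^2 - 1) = t*(t - 1)/(t + 1)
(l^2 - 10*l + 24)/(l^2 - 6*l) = (l - 4)/l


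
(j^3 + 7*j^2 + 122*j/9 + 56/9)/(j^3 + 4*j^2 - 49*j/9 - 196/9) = (3*j + 2)/(3*j - 7)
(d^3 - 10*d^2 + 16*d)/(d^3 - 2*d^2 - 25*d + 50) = d*(d - 8)/(d^2 - 25)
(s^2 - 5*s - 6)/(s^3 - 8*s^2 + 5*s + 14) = (s - 6)/(s^2 - 9*s + 14)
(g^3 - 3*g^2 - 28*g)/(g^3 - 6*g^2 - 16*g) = (-g^2 + 3*g + 28)/(-g^2 + 6*g + 16)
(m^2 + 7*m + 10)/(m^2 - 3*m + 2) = (m^2 + 7*m + 10)/(m^2 - 3*m + 2)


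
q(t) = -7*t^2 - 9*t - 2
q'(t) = -14*t - 9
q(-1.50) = -4.25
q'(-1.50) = 12.00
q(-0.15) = -0.81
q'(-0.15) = -6.90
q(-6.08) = -206.04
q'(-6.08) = 76.12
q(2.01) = -48.37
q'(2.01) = -37.14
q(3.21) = -103.02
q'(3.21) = -53.94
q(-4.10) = -82.77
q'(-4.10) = 48.40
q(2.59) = -72.27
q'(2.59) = -45.26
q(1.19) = -22.62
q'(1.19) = -25.66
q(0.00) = -2.00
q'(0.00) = -9.00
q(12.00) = -1118.00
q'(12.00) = -177.00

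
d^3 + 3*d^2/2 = d^2*(d + 3/2)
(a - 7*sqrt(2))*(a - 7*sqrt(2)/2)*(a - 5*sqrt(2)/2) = a^3 - 13*sqrt(2)*a^2 + 203*a/2 - 245*sqrt(2)/2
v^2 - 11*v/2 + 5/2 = (v - 5)*(v - 1/2)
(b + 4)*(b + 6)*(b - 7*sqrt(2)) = b^3 - 7*sqrt(2)*b^2 + 10*b^2 - 70*sqrt(2)*b + 24*b - 168*sqrt(2)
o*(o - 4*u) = o^2 - 4*o*u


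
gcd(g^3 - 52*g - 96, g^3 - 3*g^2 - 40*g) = g - 8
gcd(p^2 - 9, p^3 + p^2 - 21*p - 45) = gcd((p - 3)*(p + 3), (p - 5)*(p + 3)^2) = p + 3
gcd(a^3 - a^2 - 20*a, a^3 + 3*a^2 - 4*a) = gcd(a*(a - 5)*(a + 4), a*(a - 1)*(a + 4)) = a^2 + 4*a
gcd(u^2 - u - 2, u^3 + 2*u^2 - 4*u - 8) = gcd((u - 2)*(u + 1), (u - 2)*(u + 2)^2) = u - 2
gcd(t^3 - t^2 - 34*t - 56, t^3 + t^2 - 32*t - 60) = t + 2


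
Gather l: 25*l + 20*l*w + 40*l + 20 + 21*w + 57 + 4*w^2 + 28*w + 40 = l*(20*w + 65) + 4*w^2 + 49*w + 117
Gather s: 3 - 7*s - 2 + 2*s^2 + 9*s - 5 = 2*s^2 + 2*s - 4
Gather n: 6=6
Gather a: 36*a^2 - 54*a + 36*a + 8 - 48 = 36*a^2 - 18*a - 40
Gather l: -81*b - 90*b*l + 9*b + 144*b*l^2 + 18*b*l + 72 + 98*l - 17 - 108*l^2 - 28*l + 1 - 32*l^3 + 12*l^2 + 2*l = -72*b - 32*l^3 + l^2*(144*b - 96) + l*(72 - 72*b) + 56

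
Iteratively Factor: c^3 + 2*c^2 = (c + 2)*(c^2) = c*(c + 2)*(c)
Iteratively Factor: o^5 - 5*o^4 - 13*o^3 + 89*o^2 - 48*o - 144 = (o + 1)*(o^4 - 6*o^3 - 7*o^2 + 96*o - 144) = (o - 3)*(o + 1)*(o^3 - 3*o^2 - 16*o + 48) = (o - 3)*(o + 1)*(o + 4)*(o^2 - 7*o + 12) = (o - 4)*(o - 3)*(o + 1)*(o + 4)*(o - 3)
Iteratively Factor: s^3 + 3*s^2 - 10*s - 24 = (s + 2)*(s^2 + s - 12) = (s - 3)*(s + 2)*(s + 4)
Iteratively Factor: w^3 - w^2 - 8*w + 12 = (w - 2)*(w^2 + w - 6) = (w - 2)^2*(w + 3)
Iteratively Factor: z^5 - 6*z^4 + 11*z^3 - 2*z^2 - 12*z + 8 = (z - 2)*(z^4 - 4*z^3 + 3*z^2 + 4*z - 4) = (z - 2)^2*(z^3 - 2*z^2 - z + 2) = (z - 2)^3*(z^2 - 1) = (z - 2)^3*(z - 1)*(z + 1)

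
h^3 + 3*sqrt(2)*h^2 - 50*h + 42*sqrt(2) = (h - 3*sqrt(2))*(h - sqrt(2))*(h + 7*sqrt(2))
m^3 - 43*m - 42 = (m - 7)*(m + 1)*(m + 6)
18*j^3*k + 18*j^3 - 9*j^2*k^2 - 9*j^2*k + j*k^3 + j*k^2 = (-6*j + k)*(-3*j + k)*(j*k + j)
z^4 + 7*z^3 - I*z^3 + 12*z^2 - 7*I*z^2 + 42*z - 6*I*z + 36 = (z + 1)*(z + 6)*(z - 3*I)*(z + 2*I)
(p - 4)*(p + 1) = p^2 - 3*p - 4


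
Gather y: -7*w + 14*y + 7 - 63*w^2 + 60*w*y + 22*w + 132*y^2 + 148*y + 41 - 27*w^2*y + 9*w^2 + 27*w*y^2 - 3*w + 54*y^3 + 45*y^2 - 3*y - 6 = -54*w^2 + 12*w + 54*y^3 + y^2*(27*w + 177) + y*(-27*w^2 + 60*w + 159) + 42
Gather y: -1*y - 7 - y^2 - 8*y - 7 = -y^2 - 9*y - 14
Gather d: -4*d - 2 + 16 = 14 - 4*d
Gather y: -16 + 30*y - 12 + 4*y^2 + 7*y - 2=4*y^2 + 37*y - 30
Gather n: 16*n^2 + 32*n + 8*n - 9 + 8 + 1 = 16*n^2 + 40*n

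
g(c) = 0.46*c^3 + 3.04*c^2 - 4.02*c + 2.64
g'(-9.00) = 53.04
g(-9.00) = -50.28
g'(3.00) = 26.64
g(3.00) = 30.36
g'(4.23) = 46.39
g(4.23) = 74.85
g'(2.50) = 19.80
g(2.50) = 18.78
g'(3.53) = 34.64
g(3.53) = 46.56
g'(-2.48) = -10.61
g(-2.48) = 24.29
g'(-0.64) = -7.35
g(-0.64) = 6.34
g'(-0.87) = -8.27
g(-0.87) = 8.14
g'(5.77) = 77.01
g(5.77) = 169.02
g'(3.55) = 34.96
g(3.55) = 47.26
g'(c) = 1.38*c^2 + 6.08*c - 4.02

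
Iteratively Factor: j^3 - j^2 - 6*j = (j - 3)*(j^2 + 2*j) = j*(j - 3)*(j + 2)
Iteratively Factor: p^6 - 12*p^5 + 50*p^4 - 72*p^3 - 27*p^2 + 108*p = (p - 3)*(p^5 - 9*p^4 + 23*p^3 - 3*p^2 - 36*p) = (p - 4)*(p - 3)*(p^4 - 5*p^3 + 3*p^2 + 9*p) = (p - 4)*(p - 3)^2*(p^3 - 2*p^2 - 3*p) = (p - 4)*(p - 3)^3*(p^2 + p) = p*(p - 4)*(p - 3)^3*(p + 1)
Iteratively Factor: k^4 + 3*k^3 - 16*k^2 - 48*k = (k - 4)*(k^3 + 7*k^2 + 12*k) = (k - 4)*(k + 4)*(k^2 + 3*k) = (k - 4)*(k + 3)*(k + 4)*(k)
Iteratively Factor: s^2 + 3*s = (s + 3)*(s)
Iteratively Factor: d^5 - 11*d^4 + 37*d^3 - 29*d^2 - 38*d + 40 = (d + 1)*(d^4 - 12*d^3 + 49*d^2 - 78*d + 40) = (d - 1)*(d + 1)*(d^3 - 11*d^2 + 38*d - 40) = (d - 4)*(d - 1)*(d + 1)*(d^2 - 7*d + 10) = (d - 5)*(d - 4)*(d - 1)*(d + 1)*(d - 2)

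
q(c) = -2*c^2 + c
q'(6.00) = -23.00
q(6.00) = -66.00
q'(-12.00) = 49.00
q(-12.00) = -300.00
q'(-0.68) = 3.72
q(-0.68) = -1.60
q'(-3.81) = 16.24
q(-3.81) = -32.84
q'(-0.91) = 4.64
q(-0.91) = -2.57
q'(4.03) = -15.12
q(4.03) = -28.45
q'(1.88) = -6.52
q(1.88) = -5.19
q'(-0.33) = 2.32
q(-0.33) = -0.55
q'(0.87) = -2.48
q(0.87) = -0.64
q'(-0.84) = 4.36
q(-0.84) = -2.25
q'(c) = 1 - 4*c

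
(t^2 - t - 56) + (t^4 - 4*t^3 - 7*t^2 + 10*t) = t^4 - 4*t^3 - 6*t^2 + 9*t - 56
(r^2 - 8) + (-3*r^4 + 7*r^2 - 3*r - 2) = -3*r^4 + 8*r^2 - 3*r - 10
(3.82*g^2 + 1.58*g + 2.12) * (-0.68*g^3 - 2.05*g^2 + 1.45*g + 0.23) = -2.5976*g^5 - 8.9054*g^4 + 0.8584*g^3 - 1.1764*g^2 + 3.4374*g + 0.4876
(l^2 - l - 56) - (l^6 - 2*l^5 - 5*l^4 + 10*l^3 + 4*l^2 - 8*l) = -l^6 + 2*l^5 + 5*l^4 - 10*l^3 - 3*l^2 + 7*l - 56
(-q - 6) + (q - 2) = -8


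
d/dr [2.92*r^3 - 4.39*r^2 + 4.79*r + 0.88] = 8.76*r^2 - 8.78*r + 4.79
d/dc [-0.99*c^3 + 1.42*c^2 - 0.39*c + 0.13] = -2.97*c^2 + 2.84*c - 0.39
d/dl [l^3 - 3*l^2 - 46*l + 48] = 3*l^2 - 6*l - 46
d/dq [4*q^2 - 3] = 8*q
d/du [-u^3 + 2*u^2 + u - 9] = -3*u^2 + 4*u + 1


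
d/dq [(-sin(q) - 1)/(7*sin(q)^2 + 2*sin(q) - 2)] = (7*sin(q)^2 + 14*sin(q) + 4)*cos(q)/(7*sin(q)^2 + 2*sin(q) - 2)^2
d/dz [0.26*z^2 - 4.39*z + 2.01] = 0.52*z - 4.39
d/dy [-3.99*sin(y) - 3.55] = -3.99*cos(y)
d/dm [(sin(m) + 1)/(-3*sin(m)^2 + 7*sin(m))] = (3*cos(m) + 6/tan(m) - 7*cos(m)/sin(m)^2)/(3*sin(m) - 7)^2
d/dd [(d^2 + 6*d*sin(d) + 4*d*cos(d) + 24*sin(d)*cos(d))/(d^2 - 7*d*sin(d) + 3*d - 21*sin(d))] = (2*(d^2 - 7*d*sin(d) + 3*d - 21*sin(d))*(-2*d*sin(d) + 3*d*cos(d) + d + 3*sin(d) + 2*cos(d) + 12*cos(2*d)) + (d^2 + 6*d*sin(d) + 4*d*cos(d) + 12*sin(2*d))*(7*d*cos(d) - 2*d + 7*sin(d) + 21*cos(d) - 3))/((d + 3)^2*(d - 7*sin(d))^2)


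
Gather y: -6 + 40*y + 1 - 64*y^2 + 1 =-64*y^2 + 40*y - 4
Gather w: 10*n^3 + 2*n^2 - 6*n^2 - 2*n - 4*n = 10*n^3 - 4*n^2 - 6*n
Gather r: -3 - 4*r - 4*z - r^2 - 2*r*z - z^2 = -r^2 + r*(-2*z - 4) - z^2 - 4*z - 3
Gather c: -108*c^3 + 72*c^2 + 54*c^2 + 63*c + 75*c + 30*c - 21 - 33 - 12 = -108*c^3 + 126*c^2 + 168*c - 66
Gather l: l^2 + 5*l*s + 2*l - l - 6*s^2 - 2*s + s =l^2 + l*(5*s + 1) - 6*s^2 - s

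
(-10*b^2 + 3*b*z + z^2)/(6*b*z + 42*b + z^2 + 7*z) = (-10*b^2 + 3*b*z + z^2)/(6*b*z + 42*b + z^2 + 7*z)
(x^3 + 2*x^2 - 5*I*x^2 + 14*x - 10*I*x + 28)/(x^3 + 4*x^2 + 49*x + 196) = (x^2 + 2*x*(1 + I) + 4*I)/(x^2 + x*(4 + 7*I) + 28*I)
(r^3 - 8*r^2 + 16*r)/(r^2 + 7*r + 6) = r*(r^2 - 8*r + 16)/(r^2 + 7*r + 6)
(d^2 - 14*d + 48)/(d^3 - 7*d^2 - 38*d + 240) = (d - 6)/(d^2 + d - 30)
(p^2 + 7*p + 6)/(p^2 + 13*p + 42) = (p + 1)/(p + 7)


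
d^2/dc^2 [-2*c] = 0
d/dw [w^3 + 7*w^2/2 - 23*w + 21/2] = 3*w^2 + 7*w - 23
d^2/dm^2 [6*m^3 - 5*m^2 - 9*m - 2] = 36*m - 10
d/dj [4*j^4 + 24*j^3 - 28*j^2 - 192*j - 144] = 16*j^3 + 72*j^2 - 56*j - 192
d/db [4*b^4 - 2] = 16*b^3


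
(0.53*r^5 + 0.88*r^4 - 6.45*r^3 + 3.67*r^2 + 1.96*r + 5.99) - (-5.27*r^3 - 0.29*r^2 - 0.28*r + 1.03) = 0.53*r^5 + 0.88*r^4 - 1.18*r^3 + 3.96*r^2 + 2.24*r + 4.96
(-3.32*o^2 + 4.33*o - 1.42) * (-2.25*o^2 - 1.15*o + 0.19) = 7.47*o^4 - 5.9245*o^3 - 2.4153*o^2 + 2.4557*o - 0.2698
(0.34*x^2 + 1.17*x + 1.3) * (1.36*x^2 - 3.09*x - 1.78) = 0.4624*x^4 + 0.5406*x^3 - 2.4525*x^2 - 6.0996*x - 2.314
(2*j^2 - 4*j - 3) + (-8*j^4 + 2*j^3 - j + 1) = -8*j^4 + 2*j^3 + 2*j^2 - 5*j - 2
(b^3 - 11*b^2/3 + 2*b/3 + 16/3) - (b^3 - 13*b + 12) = -11*b^2/3 + 41*b/3 - 20/3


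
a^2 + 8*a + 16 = (a + 4)^2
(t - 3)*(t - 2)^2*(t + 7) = t^4 - 33*t^2 + 100*t - 84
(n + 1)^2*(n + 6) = n^3 + 8*n^2 + 13*n + 6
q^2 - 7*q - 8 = (q - 8)*(q + 1)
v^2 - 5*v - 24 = (v - 8)*(v + 3)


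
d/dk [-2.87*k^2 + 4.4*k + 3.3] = 4.4 - 5.74*k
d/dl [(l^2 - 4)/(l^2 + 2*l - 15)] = 2*(l^2 - 11*l + 4)/(l^4 + 4*l^3 - 26*l^2 - 60*l + 225)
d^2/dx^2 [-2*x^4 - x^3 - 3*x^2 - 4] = -24*x^2 - 6*x - 6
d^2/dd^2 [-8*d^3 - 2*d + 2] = -48*d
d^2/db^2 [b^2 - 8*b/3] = 2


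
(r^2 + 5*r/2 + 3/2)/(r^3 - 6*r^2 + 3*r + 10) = (r + 3/2)/(r^2 - 7*r + 10)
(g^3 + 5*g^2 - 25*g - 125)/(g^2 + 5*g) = g - 25/g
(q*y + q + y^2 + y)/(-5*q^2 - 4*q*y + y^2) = (y + 1)/(-5*q + y)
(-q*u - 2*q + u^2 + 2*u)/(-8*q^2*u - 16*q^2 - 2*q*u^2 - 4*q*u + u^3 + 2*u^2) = (q - u)/(8*q^2 + 2*q*u - u^2)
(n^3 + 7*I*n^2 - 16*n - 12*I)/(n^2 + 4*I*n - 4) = n + 3*I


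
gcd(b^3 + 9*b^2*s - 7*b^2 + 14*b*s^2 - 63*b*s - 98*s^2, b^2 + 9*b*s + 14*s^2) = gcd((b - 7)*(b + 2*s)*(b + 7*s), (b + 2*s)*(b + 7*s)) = b^2 + 9*b*s + 14*s^2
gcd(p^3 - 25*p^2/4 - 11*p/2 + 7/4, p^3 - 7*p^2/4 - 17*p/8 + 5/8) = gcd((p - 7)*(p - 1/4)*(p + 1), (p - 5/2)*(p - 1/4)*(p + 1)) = p^2 + 3*p/4 - 1/4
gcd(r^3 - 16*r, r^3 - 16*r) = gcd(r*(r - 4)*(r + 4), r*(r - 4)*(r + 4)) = r^3 - 16*r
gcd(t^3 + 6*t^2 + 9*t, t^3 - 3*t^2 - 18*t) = t^2 + 3*t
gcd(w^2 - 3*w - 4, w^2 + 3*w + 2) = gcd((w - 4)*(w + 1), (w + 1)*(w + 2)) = w + 1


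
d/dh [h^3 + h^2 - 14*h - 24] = 3*h^2 + 2*h - 14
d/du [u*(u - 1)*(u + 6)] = 3*u^2 + 10*u - 6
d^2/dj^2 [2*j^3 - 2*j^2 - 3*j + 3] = 12*j - 4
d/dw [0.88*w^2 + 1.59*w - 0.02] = 1.76*w + 1.59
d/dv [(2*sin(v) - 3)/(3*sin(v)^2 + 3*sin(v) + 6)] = (6*sin(v) + cos(2*v) + 6)*cos(v)/(3*(sin(v)^2 + sin(v) + 2)^2)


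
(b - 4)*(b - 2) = b^2 - 6*b + 8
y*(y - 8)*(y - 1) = y^3 - 9*y^2 + 8*y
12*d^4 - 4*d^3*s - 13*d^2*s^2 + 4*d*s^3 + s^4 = (-2*d + s)*(-d + s)*(d + s)*(6*d + s)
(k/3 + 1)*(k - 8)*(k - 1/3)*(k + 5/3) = k^4/3 - 11*k^3/9 - 281*k^2/27 - 263*k/27 + 40/9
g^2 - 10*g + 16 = (g - 8)*(g - 2)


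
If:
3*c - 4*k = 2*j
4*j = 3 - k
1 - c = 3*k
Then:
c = 16/25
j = 18/25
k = 3/25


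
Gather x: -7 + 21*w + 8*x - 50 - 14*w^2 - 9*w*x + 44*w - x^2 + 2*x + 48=-14*w^2 + 65*w - x^2 + x*(10 - 9*w) - 9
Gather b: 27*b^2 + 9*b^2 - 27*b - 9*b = 36*b^2 - 36*b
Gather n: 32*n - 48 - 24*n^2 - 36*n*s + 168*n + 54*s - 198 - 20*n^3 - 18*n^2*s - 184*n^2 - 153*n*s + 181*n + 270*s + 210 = -20*n^3 + n^2*(-18*s - 208) + n*(381 - 189*s) + 324*s - 36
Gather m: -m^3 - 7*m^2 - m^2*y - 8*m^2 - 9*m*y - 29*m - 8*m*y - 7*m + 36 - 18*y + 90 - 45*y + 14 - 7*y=-m^3 + m^2*(-y - 15) + m*(-17*y - 36) - 70*y + 140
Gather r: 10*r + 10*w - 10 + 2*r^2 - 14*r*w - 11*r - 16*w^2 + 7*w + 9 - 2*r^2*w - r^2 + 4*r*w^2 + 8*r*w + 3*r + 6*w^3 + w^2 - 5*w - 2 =r^2*(1 - 2*w) + r*(4*w^2 - 6*w + 2) + 6*w^3 - 15*w^2 + 12*w - 3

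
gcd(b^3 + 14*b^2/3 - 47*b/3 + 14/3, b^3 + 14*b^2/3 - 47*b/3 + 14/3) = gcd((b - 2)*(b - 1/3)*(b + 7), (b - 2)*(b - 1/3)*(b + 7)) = b^3 + 14*b^2/3 - 47*b/3 + 14/3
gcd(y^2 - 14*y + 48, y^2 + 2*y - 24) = 1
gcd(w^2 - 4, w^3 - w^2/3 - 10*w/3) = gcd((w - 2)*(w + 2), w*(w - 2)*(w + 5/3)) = w - 2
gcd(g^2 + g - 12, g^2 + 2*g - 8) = g + 4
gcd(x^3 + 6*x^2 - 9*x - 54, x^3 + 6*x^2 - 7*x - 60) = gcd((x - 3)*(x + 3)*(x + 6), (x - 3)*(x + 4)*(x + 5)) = x - 3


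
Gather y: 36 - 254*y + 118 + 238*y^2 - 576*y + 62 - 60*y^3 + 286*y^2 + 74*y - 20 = -60*y^3 + 524*y^2 - 756*y + 196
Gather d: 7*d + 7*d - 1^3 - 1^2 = 14*d - 2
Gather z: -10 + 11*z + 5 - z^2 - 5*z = -z^2 + 6*z - 5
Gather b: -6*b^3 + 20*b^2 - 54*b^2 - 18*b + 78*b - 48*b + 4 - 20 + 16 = -6*b^3 - 34*b^2 + 12*b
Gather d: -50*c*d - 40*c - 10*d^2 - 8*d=-40*c - 10*d^2 + d*(-50*c - 8)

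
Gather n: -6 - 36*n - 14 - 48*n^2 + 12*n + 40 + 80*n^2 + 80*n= 32*n^2 + 56*n + 20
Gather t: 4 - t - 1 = 3 - t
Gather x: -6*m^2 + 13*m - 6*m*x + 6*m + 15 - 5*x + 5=-6*m^2 + 19*m + x*(-6*m - 5) + 20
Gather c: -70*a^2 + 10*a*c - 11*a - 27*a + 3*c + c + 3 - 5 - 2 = -70*a^2 - 38*a + c*(10*a + 4) - 4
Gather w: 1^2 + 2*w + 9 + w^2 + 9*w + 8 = w^2 + 11*w + 18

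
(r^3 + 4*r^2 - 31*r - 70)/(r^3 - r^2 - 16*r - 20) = (r + 7)/(r + 2)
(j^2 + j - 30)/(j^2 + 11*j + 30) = (j - 5)/(j + 5)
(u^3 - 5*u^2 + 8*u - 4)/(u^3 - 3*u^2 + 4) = (u - 1)/(u + 1)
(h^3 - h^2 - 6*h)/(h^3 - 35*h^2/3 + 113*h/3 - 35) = 3*h*(h + 2)/(3*h^2 - 26*h + 35)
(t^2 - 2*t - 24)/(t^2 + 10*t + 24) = (t - 6)/(t + 6)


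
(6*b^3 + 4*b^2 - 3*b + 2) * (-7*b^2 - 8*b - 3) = -42*b^5 - 76*b^4 - 29*b^3 - 2*b^2 - 7*b - 6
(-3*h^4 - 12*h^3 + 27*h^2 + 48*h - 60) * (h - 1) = -3*h^5 - 9*h^4 + 39*h^3 + 21*h^2 - 108*h + 60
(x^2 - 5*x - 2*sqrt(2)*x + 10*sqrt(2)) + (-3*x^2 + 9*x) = -2*x^2 - 2*sqrt(2)*x + 4*x + 10*sqrt(2)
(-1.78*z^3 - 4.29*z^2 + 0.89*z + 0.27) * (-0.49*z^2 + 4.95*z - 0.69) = 0.8722*z^5 - 6.7089*z^4 - 20.4434*z^3 + 7.2333*z^2 + 0.7224*z - 0.1863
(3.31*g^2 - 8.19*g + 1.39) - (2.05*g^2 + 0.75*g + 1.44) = 1.26*g^2 - 8.94*g - 0.05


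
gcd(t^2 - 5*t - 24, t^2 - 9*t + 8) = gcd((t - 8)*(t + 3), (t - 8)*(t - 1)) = t - 8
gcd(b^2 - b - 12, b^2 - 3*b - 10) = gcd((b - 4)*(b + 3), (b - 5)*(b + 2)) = 1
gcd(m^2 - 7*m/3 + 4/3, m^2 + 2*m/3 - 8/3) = m - 4/3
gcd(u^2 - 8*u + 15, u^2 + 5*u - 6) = 1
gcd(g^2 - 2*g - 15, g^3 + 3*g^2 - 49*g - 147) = g + 3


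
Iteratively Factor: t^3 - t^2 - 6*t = (t)*(t^2 - t - 6) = t*(t + 2)*(t - 3)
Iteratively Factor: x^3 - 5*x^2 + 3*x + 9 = (x + 1)*(x^2 - 6*x + 9) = (x - 3)*(x + 1)*(x - 3)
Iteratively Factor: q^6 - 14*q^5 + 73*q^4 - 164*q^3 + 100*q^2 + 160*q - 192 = (q - 2)*(q^5 - 12*q^4 + 49*q^3 - 66*q^2 - 32*q + 96) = (q - 2)^2*(q^4 - 10*q^3 + 29*q^2 - 8*q - 48) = (q - 2)^2*(q + 1)*(q^3 - 11*q^2 + 40*q - 48) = (q - 3)*(q - 2)^2*(q + 1)*(q^2 - 8*q + 16) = (q - 4)*(q - 3)*(q - 2)^2*(q + 1)*(q - 4)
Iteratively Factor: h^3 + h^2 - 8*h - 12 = (h + 2)*(h^2 - h - 6) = (h - 3)*(h + 2)*(h + 2)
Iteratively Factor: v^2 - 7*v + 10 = (v - 5)*(v - 2)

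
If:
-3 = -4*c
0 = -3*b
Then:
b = 0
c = 3/4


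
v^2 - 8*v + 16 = (v - 4)^2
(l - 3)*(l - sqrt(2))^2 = l^3 - 3*l^2 - 2*sqrt(2)*l^2 + 2*l + 6*sqrt(2)*l - 6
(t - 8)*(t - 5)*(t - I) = t^3 - 13*t^2 - I*t^2 + 40*t + 13*I*t - 40*I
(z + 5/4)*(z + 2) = z^2 + 13*z/4 + 5/2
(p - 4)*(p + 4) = p^2 - 16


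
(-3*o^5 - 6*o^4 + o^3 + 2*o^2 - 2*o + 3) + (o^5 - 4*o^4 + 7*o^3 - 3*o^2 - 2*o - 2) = -2*o^5 - 10*o^4 + 8*o^3 - o^2 - 4*o + 1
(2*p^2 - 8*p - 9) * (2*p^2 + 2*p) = 4*p^4 - 12*p^3 - 34*p^2 - 18*p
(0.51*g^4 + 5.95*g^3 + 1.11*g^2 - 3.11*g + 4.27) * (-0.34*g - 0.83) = -0.1734*g^5 - 2.4463*g^4 - 5.3159*g^3 + 0.1361*g^2 + 1.1295*g - 3.5441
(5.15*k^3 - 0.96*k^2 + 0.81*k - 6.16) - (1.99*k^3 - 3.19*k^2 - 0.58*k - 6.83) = 3.16*k^3 + 2.23*k^2 + 1.39*k + 0.67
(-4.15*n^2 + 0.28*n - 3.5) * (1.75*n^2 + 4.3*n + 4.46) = -7.2625*n^4 - 17.355*n^3 - 23.43*n^2 - 13.8012*n - 15.61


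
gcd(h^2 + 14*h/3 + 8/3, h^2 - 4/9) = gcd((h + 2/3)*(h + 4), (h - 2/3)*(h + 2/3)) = h + 2/3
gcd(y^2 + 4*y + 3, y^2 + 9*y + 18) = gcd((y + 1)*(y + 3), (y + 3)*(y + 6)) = y + 3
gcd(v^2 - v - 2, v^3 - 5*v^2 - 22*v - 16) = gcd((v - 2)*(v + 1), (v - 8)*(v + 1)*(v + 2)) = v + 1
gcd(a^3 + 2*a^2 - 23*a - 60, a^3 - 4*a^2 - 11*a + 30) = a^2 - 2*a - 15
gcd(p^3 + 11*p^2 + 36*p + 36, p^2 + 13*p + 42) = p + 6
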